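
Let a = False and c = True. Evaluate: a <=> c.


Biconditional is true when both operands have the same truth value.
Substitute: a=False, c=True.
False <=> True evaluates to False.

False


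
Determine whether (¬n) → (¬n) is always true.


Build the truth table over {n}:
n | φ
-----
F | T
T | T
Every row evaluates to true.

Yes, it is a tautology.


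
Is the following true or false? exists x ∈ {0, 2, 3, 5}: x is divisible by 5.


Evaluate the predicate on each element: 0:True, 2:False, 3:False, 5:True.
Witness x = 0 satisfies the predicate.

True


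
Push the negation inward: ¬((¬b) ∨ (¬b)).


De Morgan: the negation of a disjunction is the conjunction of the negations.
Distribute ¬ across ∨, flipping it to ∧, and negate each literal.

b ∧ b


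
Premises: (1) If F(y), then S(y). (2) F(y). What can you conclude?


Modus ponens: from (P → Q) and P, infer Q.
P = 'F(y)' is asserted, and P → Q holds, so Q follows.

S(y).


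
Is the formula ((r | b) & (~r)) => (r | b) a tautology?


Build the truth table over {b, r}:
b | r | φ
---------
False | False | True
True | False | True
False | True | True
True | True | True
Every row evaluates to true.

Yes, it is a tautology.


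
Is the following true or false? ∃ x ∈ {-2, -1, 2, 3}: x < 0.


Evaluate the predicate on each element: -2:T, -1:T, 2:F, 3:F.
Witness x = -2 satisfies the predicate.

T


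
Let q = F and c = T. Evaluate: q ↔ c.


Biconditional is true when both operands have the same truth value.
Substitute: q=F, c=T.
F ↔ T evaluates to F.

F


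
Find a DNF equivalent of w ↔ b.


Step 1: w ↔ b is true exactly when both agree: (w ∧ b) ∨ (¬w ∧ ¬b).

(w ∧ b) ∨ ((¬w) ∧ (¬b))


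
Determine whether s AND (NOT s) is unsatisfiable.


Truth table over {s}:
s | φ
-----
F | F
T | F
Every row is false.

Yes, it is a contradiction.


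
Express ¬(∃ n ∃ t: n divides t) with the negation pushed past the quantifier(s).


Negation flips each quantifier (∀↔∃) and negates the inner predicate.
¬(∃ n ∃ t: φ) = ∀ n ∀ t: ¬φ.

∀ n ∀ t: ¬(n divides t)


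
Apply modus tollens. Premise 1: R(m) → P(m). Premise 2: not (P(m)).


Modus tollens: from (P → Q) and ¬Q, infer ¬P.
Q = 'P(m)' is denied; since P → Q, P must also fail.

Not (R(m)).


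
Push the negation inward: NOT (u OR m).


De Morgan: the negation of a disjunction is the conjunction of the negations.
Distribute NOT across OR, flipping it to AND, and negate each literal.

(NOT u) AND (NOT m)


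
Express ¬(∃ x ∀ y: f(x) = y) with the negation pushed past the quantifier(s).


Negation flips each quantifier (∀↔∃) and negates the inner predicate.
¬(∃ x ∀ y: φ) = ∀ x ∃ y: ¬φ.

∀ x ∃ y: ¬(f(x) = y)


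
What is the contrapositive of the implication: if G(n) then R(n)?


The contrapositive of (P → Q) is (¬Q → ¬P); it is logically equivalent to the original.
Here P = 'G(n)' and Q = 'R(n)'.

If not (R(n)), then not (G(n)).


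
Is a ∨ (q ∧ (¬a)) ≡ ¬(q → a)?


Compare truth tables:
a | q | φ | ψ
-------------
F | F | F | F
T | F | T | F
F | T | T | T
T | T | T | F
They differ at row 2 (a=T, q=F): φ=T but ψ=F.

No, they are not logically equivalent.


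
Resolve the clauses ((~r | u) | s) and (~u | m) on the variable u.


The clauses contain complementary literals u and ~u.
Resolution eliminates this pair and disjoins the remaining literals (merging duplicates).

((~r | s) | m)


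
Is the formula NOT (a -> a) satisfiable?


Check all 2 assignments over {a}:
a | φ
-----
F | F
T | F
No assignment makes the formula true.

Unsatisfiable.


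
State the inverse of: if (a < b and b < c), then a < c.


The inverse of (P → Q) is (¬P → ¬Q). It is equivalent to the converse, not to the original.
Here P = '(a < b and b < c)' and Q = 'a < c'.

If not ((a < b and b < c)), then not (a < c).


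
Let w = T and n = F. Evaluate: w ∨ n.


Disjunction is false only when both operands are false.
Substitute: w=T, n=F.
T ∨ F evaluates to T.

T


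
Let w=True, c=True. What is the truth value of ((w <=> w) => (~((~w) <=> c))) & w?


Substitute w=True, c=True:
w <=> w = True <=> True = True
~w = False
(~w) <=> c = False <=> True = False
~((~w) <=> c) = True
(w <=> w) => (~((~w) <=> c)) = True => True = True
((w <=> w) => (~((~w) <=> c))) & w = True & True = True

True


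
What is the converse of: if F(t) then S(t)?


The converse of (P → Q) is (Q → P). It is not in general equivalent to the original.
Here P = 'F(t)' and Q = 'S(t)'.

If S(t), then F(t).


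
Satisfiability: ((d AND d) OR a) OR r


Search for a satisfying assignment over {a, d, r}.
Try a=T, d=F, r=F: the formula evaluates to T.
A satisfying assignment exists.

Satisfiable.


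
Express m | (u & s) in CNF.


Step 1: Distribute ∨ over ∧: m ∨ (u ∧ s) = (m ∨ u) ∧ (m ∨ s).

(m | u) & (m | s)


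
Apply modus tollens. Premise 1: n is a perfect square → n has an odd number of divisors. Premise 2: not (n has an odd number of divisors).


Modus tollens: from (P → Q) and ¬Q, infer ¬P.
Q = 'n has an odd number of divisors' is denied; since P → Q, P must also fail.

Not (n is a perfect square).


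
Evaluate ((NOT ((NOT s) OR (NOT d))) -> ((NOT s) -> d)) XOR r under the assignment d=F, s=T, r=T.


Substitute d=F, s=T, r=T:
NOT s = F
NOT d = T
(NOT s) OR (NOT d) = F OR T = T
NOT ((NOT s) OR (NOT d)) = F
NOT s = F
(NOT s) -> d = F -> F = T
(NOT ((NOT s) OR (NOT d))) -> ((NOT s) -> d) = F -> T = T
((NOT ((NOT s) OR (NOT d))) -> ((NOT s) -> d)) XOR r = T XOR T = F

F


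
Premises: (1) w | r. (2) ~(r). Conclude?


Disjunctive syllogism: from (P ∨ Q) and ¬P, infer Q.
One disjunct, 'r', is ruled out; the other must hold.

w


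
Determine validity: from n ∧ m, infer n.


This matches the form of conjunction elimination: the conclusion follows in every model of the premises.

Valid.


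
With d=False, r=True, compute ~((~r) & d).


Substitute d=False, r=True:
~r = False
(~r) & d = False & False = False
~((~r) & d) = True

True


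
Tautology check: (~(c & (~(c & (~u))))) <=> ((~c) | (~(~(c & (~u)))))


Build the truth table over {c, u}:
c | u | φ
---------
False | False | True
True | False | True
False | True | True
True | True | True
Every row evaluates to true.

Yes, it is a tautology.


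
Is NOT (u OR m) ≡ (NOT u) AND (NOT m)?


Compare truth tables:
m | u | φ | ψ
-------------
F | F | T | T
T | F | F | F
F | T | F | F
T | T | F | F
The columns φ and ψ agree on every row.

Yes, they are logically equivalent.


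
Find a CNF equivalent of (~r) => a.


Step 1: Rewrite (¬r) → a as ¬(¬r) ∨ a.
Step 2: Eliminate any double negations (¬¬X = X).

r | a


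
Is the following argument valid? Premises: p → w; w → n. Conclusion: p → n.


This matches the form of hypothetical syllogism: the conclusion follows in every model of the premises.

Valid.


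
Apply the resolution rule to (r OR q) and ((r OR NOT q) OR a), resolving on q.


The clauses contain complementary literals q and NOTq.
Resolution eliminates this pair and disjoins the remaining literals (merging duplicates).

(r OR a)


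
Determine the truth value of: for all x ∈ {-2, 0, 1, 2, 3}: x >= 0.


Evaluate the predicate on each element: -2:F, 0:T, 1:T, 2:T, 3:T.
Counterexample x = -2 fails the predicate.

F


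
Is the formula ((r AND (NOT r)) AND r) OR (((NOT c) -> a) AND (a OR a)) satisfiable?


Search for a satisfying assignment over {a, c, r}.
Try a=T, c=F, r=F: the formula evaluates to T.
A satisfying assignment exists.

Satisfiable.


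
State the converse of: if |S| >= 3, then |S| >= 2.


The converse of (P → Q) is (Q → P). It is not in general equivalent to the original.
Here P = '|S| >= 3' and Q = '|S| >= 2'.

If |S| >= 2, then |S| >= 3.


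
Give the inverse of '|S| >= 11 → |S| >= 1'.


The inverse of (P → Q) is (¬P → ¬Q). It is equivalent to the converse, not to the original.
Here P = '|S| >= 11' and Q = '|S| >= 1'.

If not (|S| >= 11), then not (|S| >= 1).


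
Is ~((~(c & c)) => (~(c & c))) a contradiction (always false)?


Truth table over {c}:
c | φ
-----
False | False
True | False
Every row is false.

Yes, it is a contradiction.


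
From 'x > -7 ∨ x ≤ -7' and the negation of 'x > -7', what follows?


Disjunctive syllogism: from (P ∨ Q) and ¬P, infer Q.
One disjunct, 'x > -7', is ruled out; the other must hold.

x ≤ -7


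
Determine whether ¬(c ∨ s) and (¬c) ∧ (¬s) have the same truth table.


Compare truth tables:
c | s | φ | ψ
-------------
F | F | T | T
T | F | F | F
F | T | F | F
T | T | F | F
The columns φ and ψ agree on every row.

Yes, they are logically equivalent.


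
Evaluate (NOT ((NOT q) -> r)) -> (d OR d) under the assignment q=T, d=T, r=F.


Substitute q=T, d=T, r=F:
NOT q = F
(NOT q) -> r = F -> F = T
NOT ((NOT q) -> r) = F
d OR d = T OR T = T
(NOT ((NOT q) -> r)) -> (d OR d) = F -> T = T

T


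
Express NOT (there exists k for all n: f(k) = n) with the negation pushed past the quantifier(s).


Negation flips each quantifier (∀↔∃) and negates the inner predicate.
¬(there exists k for all n: φ) = for all k there exists n: ¬φ.

for all k there exists n: NOT(f(k) = n)


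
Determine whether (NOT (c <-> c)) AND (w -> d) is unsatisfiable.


Truth table over {c, d, w}:
c | d | w | φ
-------------
F | F | F | F
T | F | F | F
F | T | F | F
T | T | F | F
F | F | T | F
T | F | T | F
F | T | T | F
T | T | T | F
Every row is false.

Yes, it is a contradiction.


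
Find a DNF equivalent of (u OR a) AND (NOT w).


Step 1: Distribute ∧ over ∨: (u ∨ a) ∧ (¬w) = (u ∧ (¬w)) ∨ (a ∧ (¬w)).

(u AND (NOT w)) OR (a AND (NOT w))


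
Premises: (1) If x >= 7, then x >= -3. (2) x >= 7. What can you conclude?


Modus ponens: from (P → Q) and P, infer Q.
P = 'x >= 7' is asserted, and P → Q holds, so Q follows.

x >= -3.


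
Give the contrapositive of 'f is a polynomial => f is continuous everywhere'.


The contrapositive of (P → Q) is (¬Q → ¬P); it is logically equivalent to the original.
Here P = 'f is a polynomial' and Q = 'f is continuous everywhere'.

If not (f is continuous everywhere), then not (f is a polynomial).


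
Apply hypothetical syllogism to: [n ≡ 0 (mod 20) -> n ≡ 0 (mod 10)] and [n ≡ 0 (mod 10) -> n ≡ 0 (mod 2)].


Hypothetical syllogism: from (P → Q) and (Q → R), infer (P → R).
Chain the two implications through the shared middle term 'n ≡ 0 (mod 10)'.

n ≡ 0 (mod 20) -> n ≡ 0 (mod 2)


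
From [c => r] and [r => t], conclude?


Hypothetical syllogism: from (P → Q) and (Q → R), infer (P → R).
Chain the two implications through the shared middle term 'r'.

c => t


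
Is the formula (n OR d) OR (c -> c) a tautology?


Build the truth table over {c, d, n}:
c | d | n | φ
-------------
F | F | F | T
T | F | F | T
F | T | F | T
T | T | F | T
F | F | T | T
T | F | T | T
F | T | T | T
T | T | T | T
Every row evaluates to true.

Yes, it is a tautology.


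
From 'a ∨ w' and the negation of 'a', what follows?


Disjunctive syllogism: from (P ∨ Q) and ¬P, infer Q.
One disjunct, 'a', is ruled out; the other must hold.

w


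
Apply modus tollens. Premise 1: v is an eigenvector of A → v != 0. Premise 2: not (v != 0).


Modus tollens: from (P → Q) and ¬Q, infer ¬P.
Q = 'v != 0' is denied; since P → Q, P must also fail.

Not (v is an eigenvector of A).


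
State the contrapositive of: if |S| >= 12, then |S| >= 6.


The contrapositive of (P → Q) is (¬Q → ¬P); it is logically equivalent to the original.
Here P = '|S| >= 12' and Q = '|S| >= 6'.

If not (|S| >= 6), then not (|S| >= 12).


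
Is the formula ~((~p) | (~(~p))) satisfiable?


Check all 2 assignments over {p}:
p | φ
-----
False | False
True | False
No assignment makes the formula true.

Unsatisfiable.


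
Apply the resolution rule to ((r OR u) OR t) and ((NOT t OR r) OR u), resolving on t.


The clauses contain complementary literals t and NOTt.
Resolution eliminates this pair and disjoins the remaining literals (merging duplicates).

(r OR u)


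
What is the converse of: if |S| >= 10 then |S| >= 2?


The converse of (P → Q) is (Q → P). It is not in general equivalent to the original.
Here P = '|S| >= 10' and Q = '|S| >= 2'.

If |S| >= 2, then |S| >= 10.


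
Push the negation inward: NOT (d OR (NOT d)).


De Morgan: the negation of a disjunction is the conjunction of the negations.
Distribute NOT across OR, flipping it to AND, and negate each literal.

(NOT d) AND d


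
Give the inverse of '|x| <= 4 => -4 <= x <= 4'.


The inverse of (P → Q) is (¬P → ¬Q). It is equivalent to the converse, not to the original.
Here P = '|x| <= 4' and Q = '-4 <= x <= 4'.

If not (|x| <= 4), then not (-4 <= x <= 4).


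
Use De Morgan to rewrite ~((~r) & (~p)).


De Morgan: the negation of a conjunction is the disjunction of the negations.
Distribute ~ across &, flipping it to |, and negate each literal.

r | p


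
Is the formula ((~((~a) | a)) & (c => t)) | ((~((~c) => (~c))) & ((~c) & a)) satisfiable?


Check all 8 assignments over {a, c, t}:
a | c | t | φ
-------------
False | False | False | False
True | False | False | False
False | True | False | False
True | True | False | False
False | False | True | False
True | False | True | False
False | True | True | False
True | True | True | False
No assignment makes the formula true.

Unsatisfiable.


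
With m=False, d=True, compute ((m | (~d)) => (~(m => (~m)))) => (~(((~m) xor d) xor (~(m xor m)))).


Substitute m=False, d=True:
… (earlier sub-steps elided)
m => (~m) = False => True = True
~(m => (~m)) = False
(m | (~d)) => (~(m => (~m))) = False => False = True
~m = True
(~m) xor d = True xor True = False
m xor m = False xor False = False
~(m xor m) = True
((~m) xor d) xor (~(m xor m)) = False xor True = True
~(((~m) xor d) xor (~(m xor m))) = False
((m | (~d)) => (~(m => (~m)))) => (~(((~m) xor d) xor (~(m xor m)))) = True => False = False

False


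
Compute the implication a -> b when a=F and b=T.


Implication is false only when antecedent is true and consequent is false.
Substitute: a=F, b=T.
F -> T evaluates to T.

T


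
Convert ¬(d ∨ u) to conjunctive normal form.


Step 1: Apply De Morgan: ¬(d ∨ u) = ¬d ∧ ¬u.

(¬d) ∧ (¬u)


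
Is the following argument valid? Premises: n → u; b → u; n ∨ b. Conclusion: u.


This matches the form of proof by cases: the conclusion follows in every model of the premises.

Valid.


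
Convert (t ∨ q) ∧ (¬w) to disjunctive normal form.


Step 1: Distribute ∧ over ∨: (t ∨ q) ∧ (¬w) = (t ∧ (¬w)) ∨ (q ∧ (¬w)).

(t ∧ (¬w)) ∨ (q ∧ (¬w))


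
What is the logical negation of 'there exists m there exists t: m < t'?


Negation flips each quantifier (∀↔∃) and negates the inner predicate.
¬(there exists m there exists t: φ) = for all m for all t: ¬φ.

for all m for all t: NOT(m < t)


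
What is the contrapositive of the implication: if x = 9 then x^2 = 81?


The contrapositive of (P → Q) is (¬Q → ¬P); it is logically equivalent to the original.
Here P = 'x = 9' and Q = 'x^2 = 81'.

If not (x^2 = 81), then not (x = 9).


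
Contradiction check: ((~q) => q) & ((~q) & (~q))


Truth table over {q}:
q | φ
-----
False | False
True | False
Every row is false.

Yes, it is a contradiction.


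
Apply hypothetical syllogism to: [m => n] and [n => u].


Hypothetical syllogism: from (P → Q) and (Q → R), infer (P → R).
Chain the two implications through the shared middle term 'n'.

m => u


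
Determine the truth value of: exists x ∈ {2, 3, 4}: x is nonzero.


Evaluate the predicate on each element: 2:True, 3:True, 4:True.
Witness x = 2 satisfies the predicate.

True


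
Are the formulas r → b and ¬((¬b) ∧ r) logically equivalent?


Compare truth tables:
b | r | φ | ψ
-------------
F | F | T | T
T | F | T | T
F | T | F | F
T | T | T | T
The columns φ and ψ agree on every row.

Yes, they are logically equivalent.


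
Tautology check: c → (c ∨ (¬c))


Build the truth table over {c}:
c | φ
-----
F | T
T | T
Every row evaluates to true.

Yes, it is a tautology.


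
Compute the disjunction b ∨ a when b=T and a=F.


Disjunction is false only when both operands are false.
Substitute: b=T, a=F.
T ∨ F evaluates to T.

T


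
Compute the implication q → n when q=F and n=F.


Implication is false only when antecedent is true and consequent is false.
Substitute: q=F, n=F.
F → F evaluates to T.

T


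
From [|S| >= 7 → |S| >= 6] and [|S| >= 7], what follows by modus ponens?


Modus ponens: from (P → Q) and P, infer Q.
P = '|S| >= 7' is asserted, and P → Q holds, so Q follows.

|S| >= 6.


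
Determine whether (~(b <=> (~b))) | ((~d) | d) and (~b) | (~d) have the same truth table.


Compare truth tables:
b | d | φ | ψ
-------------
False | False | True | True
True | False | True | True
False | True | True | True
True | True | True | False
They differ at row 4 (b=True, d=True): φ=True but ψ=False.

No, they are not logically equivalent.


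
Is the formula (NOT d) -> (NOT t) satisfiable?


Search for a satisfying assignment over {d, t}.
Try d=F, t=F: the formula evaluates to T.
A satisfying assignment exists.

Satisfiable.


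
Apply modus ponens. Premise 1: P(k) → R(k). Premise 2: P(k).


Modus ponens: from (P → Q) and P, infer Q.
P = 'P(k)' is asserted, and P → Q holds, so Q follows.

R(k).


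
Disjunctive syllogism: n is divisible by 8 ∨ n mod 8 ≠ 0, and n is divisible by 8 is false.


Disjunctive syllogism: from (P ∨ Q) and ¬P, infer Q.
One disjunct, 'n is divisible by 8', is ruled out; the other must hold.

n mod 8 ≠ 0


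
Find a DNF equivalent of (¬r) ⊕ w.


Step 1: (¬r) ⊕ w is true exactly when they disagree: ((¬r) ∧ ¬w) ∨ (¬(¬r) ∧ w).
Step 2: Eliminate any double negations (¬¬X = X).

((¬r) ∧ (¬w)) ∨ (r ∧ w)


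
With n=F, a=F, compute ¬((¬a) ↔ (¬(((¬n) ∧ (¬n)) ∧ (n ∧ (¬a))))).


Substitute n=F, a=F:
¬a = T
¬n = T
¬n = T
(¬n) ∧ (¬n) = T ∧ T = T
¬a = T
n ∧ (¬a) = F ∧ T = F
((¬n) ∧ (¬n)) ∧ (n ∧ (¬a)) = T ∧ F = F
¬(((¬n) ∧ (¬n)) ∧ (n ∧ (¬a))) = T
(¬a) ↔ (¬(((¬n) ∧ (¬n)) ∧ (n ∧ (¬a)))) = T ↔ T = T
¬((¬a) ↔ (¬(((¬n) ∧ (¬n)) ∧ (n ∧ (¬a))))) = F

F


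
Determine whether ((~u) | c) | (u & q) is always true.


Build the truth table over {c, q, u}:
c | q | u | φ
-------------
False | False | False | True
True | False | False | True
False | True | False | True
True | True | False | True
False | False | True | False
True | False | True | True
False | True | True | True
True | True | True | True
Counterexample at row 5: with c=False, q=False, u=True, the formula is False.

No, it is not a tautology.


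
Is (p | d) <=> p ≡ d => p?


Compare truth tables:
d | p | φ | ψ
-------------
False | False | True | True
True | False | False | False
False | True | True | True
True | True | True | True
The columns φ and ψ agree on every row.

Yes, they are logically equivalent.


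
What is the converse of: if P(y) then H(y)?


The converse of (P → Q) is (Q → P). It is not in general equivalent to the original.
Here P = 'P(y)' and Q = 'H(y)'.

If H(y), then P(y).


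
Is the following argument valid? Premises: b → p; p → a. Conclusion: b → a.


This matches the form of hypothetical syllogism: the conclusion follows in every model of the premises.

Valid.


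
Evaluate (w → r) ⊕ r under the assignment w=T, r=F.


Substitute w=T, r=F:
w → r = T → F = F
(w → r) ⊕ r = F ⊕ F = F

F


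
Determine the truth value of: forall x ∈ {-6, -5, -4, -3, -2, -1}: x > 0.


Evaluate the predicate on each element: -6:False, -5:False, -4:False, -3:False, -2:False, -1:False.
Counterexample x = -6 fails the predicate.

False


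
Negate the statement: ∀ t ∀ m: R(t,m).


Negation flips each quantifier (∀↔∃) and negates the inner predicate.
¬(∀ t ∀ m: φ) = ∃ t ∃ m: ¬φ.

∃ t ∃ m: ¬(R(t,m))


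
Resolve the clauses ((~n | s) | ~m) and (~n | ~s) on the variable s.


The clauses contain complementary literals s and ~s.
Resolution eliminates this pair and disjoins the remaining literals (merging duplicates).

(~m | ~n)


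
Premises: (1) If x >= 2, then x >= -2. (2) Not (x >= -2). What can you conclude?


Modus tollens: from (P → Q) and ¬Q, infer ¬P.
Q = 'x >= -2' is denied; since P → Q, P must also fail.

Not (x >= 2).


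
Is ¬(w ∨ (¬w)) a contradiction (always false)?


Truth table over {w}:
w | φ
-----
F | F
T | F
Every row is false.

Yes, it is a contradiction.


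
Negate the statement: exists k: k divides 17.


¬(forall x: φ) = exists x: ¬φ, and ¬(exists x: φ) = forall x: ¬φ.
Apply to the existential statement.

forall k: ~(k divides 17)


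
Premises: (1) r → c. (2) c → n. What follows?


Hypothetical syllogism: from (P → Q) and (Q → R), infer (P → R).
Chain the two implications through the shared middle term 'c'.

r → n


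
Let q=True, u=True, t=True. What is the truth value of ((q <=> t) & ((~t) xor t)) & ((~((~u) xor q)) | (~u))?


Substitute q=True, u=True, t=True:
q <=> t = True <=> True = True
~t = False
(~t) xor t = False xor True = True
(q <=> t) & ((~t) xor t) = True & True = True
~u = False
(~u) xor q = False xor True = True
~((~u) xor q) = False
~u = False
(~((~u) xor q)) | (~u) = False | False = False
((q <=> t) & ((~t) xor t)) & ((~((~u) xor q)) | (~u)) = True & False = False

False


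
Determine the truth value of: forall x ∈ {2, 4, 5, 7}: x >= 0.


Evaluate the predicate on each element: 2:True, 4:True, 5:True, 7:True.
Every element satisfies the predicate.

True


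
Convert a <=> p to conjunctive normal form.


Step 1: Rewrite a ↔ p as (a → p) ∧ (p → a).
Step 2: Rewrite each implication as a disjunction.

((~a) | p) & ((~p) | a)


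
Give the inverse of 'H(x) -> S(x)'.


The inverse of (P → Q) is (¬P → ¬Q). It is equivalent to the converse, not to the original.
Here P = 'H(x)' and Q = 'S(x)'.

If not (H(x)), then not (S(x)).


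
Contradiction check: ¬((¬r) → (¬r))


Truth table over {r}:
r | φ
-----
F | F
T | F
Every row is false.

Yes, it is a contradiction.


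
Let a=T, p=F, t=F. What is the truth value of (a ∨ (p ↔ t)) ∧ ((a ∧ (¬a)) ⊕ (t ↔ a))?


Substitute a=T, p=F, t=F:
p ↔ t = F ↔ F = T
a ∨ (p ↔ t) = T ∨ T = T
¬a = F
a ∧ (¬a) = T ∧ F = F
t ↔ a = F ↔ T = F
(a ∧ (¬a)) ⊕ (t ↔ a) = F ⊕ F = F
(a ∨ (p ↔ t)) ∧ ((a ∧ (¬a)) ⊕ (t ↔ a)) = T ∧ F = F

F


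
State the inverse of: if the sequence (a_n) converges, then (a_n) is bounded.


The inverse of (P → Q) is (¬P → ¬Q). It is equivalent to the converse, not to the original.
Here P = 'the sequence (a_n) converges' and Q = '(a_n) is bounded'.

If not (the sequence (a_n) converges), then not ((a_n) is bounded).


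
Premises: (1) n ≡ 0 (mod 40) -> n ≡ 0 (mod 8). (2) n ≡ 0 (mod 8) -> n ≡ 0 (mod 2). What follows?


Hypothetical syllogism: from (P → Q) and (Q → R), infer (P → R).
Chain the two implications through the shared middle term 'n ≡ 0 (mod 8)'.

n ≡ 0 (mod 40) -> n ≡ 0 (mod 2)


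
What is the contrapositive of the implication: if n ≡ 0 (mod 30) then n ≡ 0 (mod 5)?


The contrapositive of (P → Q) is (¬Q → ¬P); it is logically equivalent to the original.
Here P = 'n ≡ 0 (mod 30)' and Q = 'n ≡ 0 (mod 5)'.

If not (n ≡ 0 (mod 5)), then not (n ≡ 0 (mod 30)).


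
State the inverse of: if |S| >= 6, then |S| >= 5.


The inverse of (P → Q) is (¬P → ¬Q). It is equivalent to the converse, not to the original.
Here P = '|S| >= 6' and Q = '|S| >= 5'.

If not (|S| >= 6), then not (|S| >= 5).


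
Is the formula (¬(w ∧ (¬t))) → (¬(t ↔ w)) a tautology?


Build the truth table over {t, w}:
t | w | φ
---------
F | F | F
T | F | T
F | T | T
T | T | F
Counterexample at row 1: with t=F, w=F, the formula is F.

No, it is not a tautology.


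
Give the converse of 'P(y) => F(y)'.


The converse of (P → Q) is (Q → P). It is not in general equivalent to the original.
Here P = 'P(y)' and Q = 'F(y)'.

If F(y), then P(y).


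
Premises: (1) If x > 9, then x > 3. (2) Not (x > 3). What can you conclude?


Modus tollens: from (P → Q) and ¬Q, infer ¬P.
Q = 'x > 3' is denied; since P → Q, P must also fail.

Not (x > 9).


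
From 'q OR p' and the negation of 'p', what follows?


Disjunctive syllogism: from (P ∨ Q) and ¬P, infer Q.
One disjunct, 'p', is ruled out; the other must hold.

q


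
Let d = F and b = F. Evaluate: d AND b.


Conjunction is true only when both operands are true.
Substitute: d=F, b=F.
F AND F evaluates to F.

F


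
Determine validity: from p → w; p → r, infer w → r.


This is (no valid rule). There exist truth assignments where the premises are all true but the conclusion is false.

Invalid.


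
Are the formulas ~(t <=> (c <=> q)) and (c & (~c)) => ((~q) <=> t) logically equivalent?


Compare truth tables:
c | q | t | φ | ψ
-----------------
False | False | False | True | True
True | False | False | False | True
False | True | False | False | True
True | True | False | True | True
False | False | True | False | True
True | False | True | True | True
False | True | True | True | True
True | True | True | False | True
They differ at row 2 (c=True, q=False, t=False): φ=False but ψ=True.

No, they are not logically equivalent.


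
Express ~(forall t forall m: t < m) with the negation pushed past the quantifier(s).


Negation flips each quantifier (∀↔∃) and negates the inner predicate.
¬(forall t forall m: φ) = exists t exists m: ¬φ.

exists t exists m: ~(t < m)


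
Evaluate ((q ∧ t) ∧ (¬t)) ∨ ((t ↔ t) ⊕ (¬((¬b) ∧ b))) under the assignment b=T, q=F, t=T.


Substitute b=T, q=F, t=T:
q ∧ t = F ∧ T = F
¬t = F
(q ∧ t) ∧ (¬t) = F ∧ F = F
t ↔ t = T ↔ T = T
¬b = F
(¬b) ∧ b = F ∧ T = F
¬((¬b) ∧ b) = T
(t ↔ t) ⊕ (¬((¬b) ∧ b)) = T ⊕ T = F
((q ∧ t) ∧ (¬t)) ∨ ((t ↔ t) ⊕ (¬((¬b) ∧ b))) = F ∨ F = F

F


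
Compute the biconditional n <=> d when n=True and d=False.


Biconditional is true when both operands have the same truth value.
Substitute: n=True, d=False.
True <=> False evaluates to False.

False


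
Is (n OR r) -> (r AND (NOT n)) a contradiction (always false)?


Truth table over {n, r}:
n | r | φ
---------
F | F | T
T | F | F
F | T | T
T | T | F
Satisfying assignment at row 1: n=F, r=F gives T.

No, it is not a contradiction.


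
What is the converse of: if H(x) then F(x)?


The converse of (P → Q) is (Q → P). It is not in general equivalent to the original.
Here P = 'H(x)' and Q = 'F(x)'.

If F(x), then H(x).


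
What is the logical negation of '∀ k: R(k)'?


¬(∀ x: φ) = ∃ x: ¬φ, and ¬(∃ x: φ) = ∀ x: ¬φ.
Apply to the universal statement.

∃ k: ¬(R(k))


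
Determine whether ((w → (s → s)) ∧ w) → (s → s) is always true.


Build the truth table over {s, w}:
s | w | φ
---------
F | F | T
T | F | T
F | T | T
T | T | T
Every row evaluates to true.

Yes, it is a tautology.


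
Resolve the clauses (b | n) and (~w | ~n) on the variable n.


The clauses contain complementary literals n and ~n.
Resolution eliminates this pair and disjoins the remaining literals (merging duplicates).

(b | ~w)


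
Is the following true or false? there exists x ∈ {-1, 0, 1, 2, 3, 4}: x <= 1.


Evaluate the predicate on each element: -1:T, 0:T, 1:T, 2:F, 3:F, 4:F.
Witness x = -1 satisfies the predicate.

T


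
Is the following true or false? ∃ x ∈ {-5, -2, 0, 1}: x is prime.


Evaluate the predicate on each element: -5:F, -2:F, 0:F, 1:F.
No element satisfies the predicate.

F


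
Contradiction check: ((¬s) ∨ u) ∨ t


Truth table over {s, t, u}:
s | t | u | φ
-------------
F | F | F | T
T | F | F | F
F | T | F | T
T | T | F | T
F | F | T | T
T | F | T | T
F | T | T | T
T | T | T | T
Satisfying assignment at row 1: s=F, t=F, u=F gives T.

No, it is not a contradiction.


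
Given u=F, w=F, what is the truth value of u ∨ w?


Disjunction is false only when both operands are false.
Substitute: u=F, w=F.
F ∨ F evaluates to F.

F


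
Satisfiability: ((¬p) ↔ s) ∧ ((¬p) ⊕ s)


Check all 4 assignments over {p, s}:
p | s | φ
---------
F | F | F
T | F | F
F | T | F
T | T | F
No assignment makes the formula true.

Unsatisfiable.


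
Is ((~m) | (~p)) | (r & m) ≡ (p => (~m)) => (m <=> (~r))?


Compare truth tables:
m | p | r | φ | ψ
-----------------
False | False | False | True | False
True | False | False | True | True
False | True | False | True | False
True | True | False | False | True
False | False | True | True | True
True | False | True | True | False
False | True | True | True | True
True | True | True | True | True
They differ at row 1 (m=False, p=False, r=False): φ=True but ψ=False.

No, they are not logically equivalent.


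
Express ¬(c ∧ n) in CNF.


Step 1: Apply De Morgan: ¬(c ∧ n) = ¬c ∨ ¬n.

(¬c) ∨ (¬n)


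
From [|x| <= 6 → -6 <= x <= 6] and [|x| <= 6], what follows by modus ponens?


Modus ponens: from (P → Q) and P, infer Q.
P = '|x| <= 6' is asserted, and P → Q holds, so Q follows.

-6 <= x <= 6.


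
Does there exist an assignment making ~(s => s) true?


Check all 2 assignments over {s}:
s | φ
-----
False | False
True | False
No assignment makes the formula true.

Unsatisfiable.


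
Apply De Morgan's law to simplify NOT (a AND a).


De Morgan: the negation of a conjunction is the disjunction of the negations.
Distribute NOT across AND, flipping it to OR, and negate each literal.

(NOT a) OR (NOT a)


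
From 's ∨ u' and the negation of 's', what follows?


Disjunctive syllogism: from (P ∨ Q) and ¬P, infer Q.
One disjunct, 's', is ruled out; the other must hold.

u


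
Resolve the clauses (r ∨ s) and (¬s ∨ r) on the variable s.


The clauses contain complementary literals s and ¬s.
Resolution eliminates this pair and disjoins the remaining literals (merging duplicates).

r


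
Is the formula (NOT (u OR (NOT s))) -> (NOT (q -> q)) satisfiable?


Search for a satisfying assignment over {q, s, u}.
Try q=F, s=F, u=F: the formula evaluates to T.
A satisfying assignment exists.

Satisfiable.


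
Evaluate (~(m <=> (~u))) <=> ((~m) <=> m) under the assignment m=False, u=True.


Substitute m=False, u=True:
~u = False
m <=> (~u) = False <=> False = True
~(m <=> (~u)) = False
~m = True
(~m) <=> m = True <=> False = False
(~(m <=> (~u))) <=> ((~m) <=> m) = False <=> False = True

True


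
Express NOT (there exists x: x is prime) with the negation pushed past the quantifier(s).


¬(for all x: φ) = there exists x: ¬φ, and ¬(there exists x: φ) = for all x: ¬φ.
Apply to the existential statement.

for all x: NOT(x is prime)


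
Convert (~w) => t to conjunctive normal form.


Step 1: Rewrite (¬w) → t as ¬(¬w) ∨ t.
Step 2: Eliminate any double negations (¬¬X = X).

w | t


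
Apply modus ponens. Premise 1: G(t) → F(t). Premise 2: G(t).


Modus ponens: from (P → Q) and P, infer Q.
P = 'G(t)' is asserted, and P → Q holds, so Q follows.

F(t).


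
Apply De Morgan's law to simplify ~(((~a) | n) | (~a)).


De Morgan: the negation of a disjunction is the conjunction of the negations.
Distribute ~ across |, flipping it to &, and negate each literal.

(a & (~n)) & a


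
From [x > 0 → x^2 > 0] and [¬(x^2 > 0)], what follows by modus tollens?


Modus tollens: from (P → Q) and ¬Q, infer ¬P.
Q = 'x^2 > 0' is denied; since P → Q, P must also fail.

Not (x > 0).


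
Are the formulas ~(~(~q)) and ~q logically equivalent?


Compare truth tables:
q | φ | ψ
---------
False | True | True
True | False | False
The columns φ and ψ agree on every row.

Yes, they are logically equivalent.


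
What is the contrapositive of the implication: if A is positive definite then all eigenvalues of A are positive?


The contrapositive of (P → Q) is (¬Q → ¬P); it is logically equivalent to the original.
Here P = 'A is positive definite' and Q = 'all eigenvalues of A are positive'.

If not (all eigenvalues of A are positive), then not (A is positive definite).


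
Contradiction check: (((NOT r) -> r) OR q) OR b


Truth table over {b, q, r}:
b | q | r | φ
-------------
F | F | F | F
T | F | F | T
F | T | F | T
T | T | F | T
F | F | T | T
T | F | T | T
F | T | T | T
T | T | T | T
Satisfying assignment at row 2: b=T, q=F, r=F gives T.

No, it is not a contradiction.


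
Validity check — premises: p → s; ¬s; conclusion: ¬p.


This matches the form of modus tollens: the conclusion follows in every model of the premises.

Valid.


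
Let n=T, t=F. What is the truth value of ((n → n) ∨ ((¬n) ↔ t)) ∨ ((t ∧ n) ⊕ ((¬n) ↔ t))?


Substitute n=T, t=F:
n → n = T → T = T
¬n = F
(¬n) ↔ t = F ↔ F = T
(n → n) ∨ ((¬n) ↔ t) = T ∨ T = T
t ∧ n = F ∧ T = F
¬n = F
(¬n) ↔ t = F ↔ F = T
(t ∧ n) ⊕ ((¬n) ↔ t) = F ⊕ T = T
((n → n) ∨ ((¬n) ↔ t)) ∨ ((t ∧ n) ⊕ ((¬n) ↔ t)) = T ∨ T = T

T


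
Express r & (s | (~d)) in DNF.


Step 1: Distribute ∧ over ∨: r ∧ (s ∨ (¬d)) = (r ∧ s) ∨ (r ∧ (¬d)).

(r & s) | (r & (~d))


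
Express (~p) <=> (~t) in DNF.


Step 1: (¬p) ↔ (¬t) is true exactly when both agree: ((¬p) ∧ (¬t)) ∨ (¬(¬p) ∧ ¬(¬t)).
Step 2: Eliminate any double negations (¬¬X = X).

((~p) & (~t)) | (p & t)


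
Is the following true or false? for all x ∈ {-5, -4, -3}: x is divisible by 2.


Evaluate the predicate on each element: -5:F, -4:T, -3:F.
Counterexample x = -5 fails the predicate.

F


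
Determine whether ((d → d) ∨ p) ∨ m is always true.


Build the truth table over {d, m, p}:
d | m | p | φ
-------------
F | F | F | T
T | F | F | T
F | T | F | T
T | T | F | T
F | F | T | T
T | F | T | T
F | T | T | T
T | T | T | T
Every row evaluates to true.

Yes, it is a tautology.


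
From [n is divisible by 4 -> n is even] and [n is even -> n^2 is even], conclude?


Hypothetical syllogism: from (P → Q) and (Q → R), infer (P → R).
Chain the two implications through the shared middle term 'n is even'.

n is divisible by 4 -> n^2 is even


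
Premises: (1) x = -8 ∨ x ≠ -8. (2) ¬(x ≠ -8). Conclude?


Disjunctive syllogism: from (P ∨ Q) and ¬P, infer Q.
One disjunct, 'x ≠ -8', is ruled out; the other must hold.

x = -8


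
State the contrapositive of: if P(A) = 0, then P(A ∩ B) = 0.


The contrapositive of (P → Q) is (¬Q → ¬P); it is logically equivalent to the original.
Here P = 'P(A) = 0' and Q = 'P(A ∩ B) = 0'.

If not (P(A ∩ B) = 0), then not (P(A) = 0).


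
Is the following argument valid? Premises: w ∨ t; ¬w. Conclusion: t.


This matches the form of disjunctive syllogism: the conclusion follows in every model of the premises.

Valid.


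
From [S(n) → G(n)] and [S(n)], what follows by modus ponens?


Modus ponens: from (P → Q) and P, infer Q.
P = 'S(n)' is asserted, and P → Q holds, so Q follows.

G(n).


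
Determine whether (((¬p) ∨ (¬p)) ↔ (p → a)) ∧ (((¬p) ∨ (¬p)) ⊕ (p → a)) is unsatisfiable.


Truth table over {a, p}:
a | p | φ
---------
F | F | F
T | F | F
F | T | F
T | T | F
Every row is false.

Yes, it is a contradiction.


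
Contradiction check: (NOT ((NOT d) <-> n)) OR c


Truth table over {c, d, n}:
c | d | n | φ
-------------
F | F | F | T
T | F | F | T
F | T | F | F
T | T | F | T
F | F | T | F
T | F | T | T
F | T | T | T
T | T | T | T
Satisfying assignment at row 1: c=F, d=F, n=F gives T.

No, it is not a contradiction.


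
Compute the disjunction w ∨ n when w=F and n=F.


Disjunction is false only when both operands are false.
Substitute: w=F, n=F.
F ∨ F evaluates to F.

F


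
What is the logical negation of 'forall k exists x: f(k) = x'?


Negation flips each quantifier (∀↔∃) and negates the inner predicate.
¬(forall k exists x: φ) = exists k forall x: ¬φ.

exists k forall x: ~(f(k) = x)


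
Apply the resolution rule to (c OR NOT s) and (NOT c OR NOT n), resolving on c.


The clauses contain complementary literals c and NOTc.
Resolution eliminates this pair and disjoins the remaining literals (merging duplicates).

(NOT s OR NOT n)


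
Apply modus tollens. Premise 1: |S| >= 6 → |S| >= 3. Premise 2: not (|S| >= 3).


Modus tollens: from (P → Q) and ¬Q, infer ¬P.
Q = '|S| >= 3' is denied; since P → Q, P must also fail.

Not (|S| >= 6).


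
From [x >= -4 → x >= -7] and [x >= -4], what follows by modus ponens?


Modus ponens: from (P → Q) and P, infer Q.
P = 'x >= -4' is asserted, and P → Q holds, so Q follows.

x >= -7.


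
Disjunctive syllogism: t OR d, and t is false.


Disjunctive syllogism: from (P ∨ Q) and ¬P, infer Q.
One disjunct, 't', is ruled out; the other must hold.

d


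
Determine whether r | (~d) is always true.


Build the truth table over {d, r}:
d | r | φ
---------
False | False | True
True | False | False
False | True | True
True | True | True
Counterexample at row 2: with d=True, r=False, the formula is False.

No, it is not a tautology.


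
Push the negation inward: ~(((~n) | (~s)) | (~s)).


De Morgan: the negation of a disjunction is the conjunction of the negations.
Distribute ~ across |, flipping it to &, and negate each literal.

(n & s) & s


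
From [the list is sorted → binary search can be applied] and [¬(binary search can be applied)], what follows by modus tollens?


Modus tollens: from (P → Q) and ¬Q, infer ¬P.
Q = 'binary search can be applied' is denied; since P → Q, P must also fail.

Not (the list is sorted).


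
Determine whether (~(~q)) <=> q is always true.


Build the truth table over {q}:
q | φ
-----
False | True
True | True
Every row evaluates to true.

Yes, it is a tautology.


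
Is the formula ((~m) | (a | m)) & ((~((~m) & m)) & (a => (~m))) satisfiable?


Search for a satisfying assignment over {a, m}.
Try a=False, m=False: the formula evaluates to True.
A satisfying assignment exists.

Satisfiable.


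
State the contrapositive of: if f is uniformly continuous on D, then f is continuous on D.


The contrapositive of (P → Q) is (¬Q → ¬P); it is logically equivalent to the original.
Here P = 'f is uniformly continuous on D' and Q = 'f is continuous on D'.

If not (f is continuous on D), then not (f is uniformly continuous on D).


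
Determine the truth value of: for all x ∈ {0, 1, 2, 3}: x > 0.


Evaluate the predicate on each element: 0:F, 1:T, 2:T, 3:T.
Counterexample x = 0 fails the predicate.

F


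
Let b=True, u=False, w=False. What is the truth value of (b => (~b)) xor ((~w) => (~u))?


Substitute b=True, u=False, w=False:
~b = False
b => (~b) = True => False = False
~w = True
~u = True
(~w) => (~u) = True => True = True
(b => (~b)) xor ((~w) => (~u)) = False xor True = True

True


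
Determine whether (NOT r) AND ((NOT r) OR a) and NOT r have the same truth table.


Compare truth tables:
a | r | φ | ψ
-------------
F | F | T | T
T | F | T | T
F | T | F | F
T | T | F | F
The columns φ and ψ agree on every row.

Yes, they are logically equivalent.
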